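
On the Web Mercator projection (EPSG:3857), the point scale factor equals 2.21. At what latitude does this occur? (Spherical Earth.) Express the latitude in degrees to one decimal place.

63.1°

Mercator scale is k = sec φ = 1/cos φ.
1/cos φ = 2.21  ⇒  cos φ = 0.4525  ⇒  φ = arccos(0.4525) ≈ 63.1°.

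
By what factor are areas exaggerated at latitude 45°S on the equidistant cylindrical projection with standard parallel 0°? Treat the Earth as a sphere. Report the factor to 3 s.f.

Plate carrée maps x = Rλ, y = Rφ. The meridian scale is h = 1 and the parallel scale is k = 1/cos φ = sec φ.
Areal scale = h·k = 1 × sec φ; at 45°, h = 1.000, k = 1.414, so h·k = 1.414.

1.41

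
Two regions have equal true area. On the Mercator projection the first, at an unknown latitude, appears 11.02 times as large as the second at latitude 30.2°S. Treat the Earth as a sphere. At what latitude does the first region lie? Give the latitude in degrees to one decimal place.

74.9°

For equal true areas on Mercator, apparent areas scale as sec²φ, so the ratio is cos²φ₂ / cos²φ₁.
cos²φ₂ / cos²φ₁ = 11.02  ⇒  cos φ₁ = cos 30.2° / √11.02 = 0.8643/3.320 = 0.2604.
φ₁ = arccos(0.2604) ≈ 74.9°.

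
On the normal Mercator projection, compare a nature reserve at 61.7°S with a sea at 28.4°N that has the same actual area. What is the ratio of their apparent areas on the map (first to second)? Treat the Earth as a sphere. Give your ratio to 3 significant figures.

Mercator is conformal with k = sec φ, so areal scale = k² = sec²φ.
At 61.7°: sec²(61.7°) = 1/0.4741² = 4.449.
At 28.4°: sec²(28.4°) = 1/0.8796² = 1.292.
Ratio = 4.449/1.292 = cos²(28.4°)/cos²(61.7°) ≈ 3.44.

3.44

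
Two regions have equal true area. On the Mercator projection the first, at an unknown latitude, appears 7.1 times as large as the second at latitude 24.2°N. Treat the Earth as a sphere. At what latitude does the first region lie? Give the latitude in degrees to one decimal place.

For equal true areas on Mercator, apparent areas scale as sec²φ, so the ratio is cos²φ₂ / cos²φ₁.
cos²φ₂ / cos²φ₁ = 7.1  ⇒  cos φ₁ = cos 24.2° / √7.1 = 0.9121/2.665 = 0.3423.
φ₁ = arccos(0.3423) ≈ 70.0°.

70.0°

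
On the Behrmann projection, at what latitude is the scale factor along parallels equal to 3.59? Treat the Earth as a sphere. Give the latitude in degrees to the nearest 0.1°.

The Behrmann projection is cylindrical equal-area with φ₀ = 30°. A cylindrical equal-area projection with standard parallel φ₀ has meridian scale h = cos φ / cos φ₀ and parallel scale k = cos φ₀ / cos φ (so areas are preserved, h·k = 1).
k = cos φ₀ / cos φ = 3.59  ⇒  cos φ = cos 30° / 3.59 = 0.2412.
φ = arccos(0.2412) ≈ 76.0°.

76.0°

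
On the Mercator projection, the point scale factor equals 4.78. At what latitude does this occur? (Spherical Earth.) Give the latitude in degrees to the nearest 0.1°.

77.9°

Mercator scale is k = sec φ = 1/cos φ.
1/cos φ = 4.78  ⇒  cos φ = 0.2092  ⇒  φ = arccos(0.2092) ≈ 77.9°.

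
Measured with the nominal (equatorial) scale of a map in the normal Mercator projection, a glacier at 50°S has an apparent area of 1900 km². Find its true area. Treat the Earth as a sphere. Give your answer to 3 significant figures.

Mercator is conformal, so the point scale is isotropic: h = k = sec φ = 1/cos φ.
Areal scale = k² = sec²φ = 1/cos²(50°) = 1/0.6428² = 2.420.
True area = apparent / (areal scale) = 1900 / 2.420 ≈ 785 km².

785 km²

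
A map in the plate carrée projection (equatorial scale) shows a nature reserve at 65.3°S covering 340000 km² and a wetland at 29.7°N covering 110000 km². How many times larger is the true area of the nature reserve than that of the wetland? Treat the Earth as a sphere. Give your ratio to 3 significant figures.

1.49

Plate carrée has h = 1 and k = sec φ, giving areal scale sec φ; true area = (apparent area) · cos φ.
True area of nature reserve: 340000 × cos(65.3°) = 340000 × 0.4179 = 142100 km².
True area of wetland: 110000 × cos(29.7°) = 110000 × 0.8686 = 95550 km².
Ratio = 142100 / 95550 ≈ 1.49.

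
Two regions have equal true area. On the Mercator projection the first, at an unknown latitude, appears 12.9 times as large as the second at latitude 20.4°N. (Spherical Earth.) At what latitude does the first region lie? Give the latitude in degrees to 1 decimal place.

74.9°

On Mercator, (apparent₁)/(apparent₂) = sec²φ₁ / sec²φ₂ when true areas are equal.
cos²φ₂ / cos²φ₁ = 12.9  ⇒  cos φ₁ = cos 20.4° / √12.9 = 0.9373/3.592 = 0.2610.
φ₁ = arccos(0.2610) ≈ 74.9°.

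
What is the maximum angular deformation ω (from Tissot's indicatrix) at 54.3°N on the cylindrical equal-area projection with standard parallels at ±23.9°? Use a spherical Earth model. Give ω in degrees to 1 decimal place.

For cylindrical equal-area with standard parallel φ₀, h = cos φ / cos φ₀ and k = cos φ₀ / cos φ, so h·k = 1.
At 54.3°: h = 0.6383, k = 1.567; principal scales a = 1.567, b = 0.6383.
sin(ω/2) = (a − b)/(a + b) = 0.9285/2.205 = 0.4211, so ω = 2 arcsin(0.4211) ≈ 49.8°.

49.8°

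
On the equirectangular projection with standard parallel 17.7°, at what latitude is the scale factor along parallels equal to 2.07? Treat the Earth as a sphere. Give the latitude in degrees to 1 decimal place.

With standard parallel φ₀ = 17.7°, the equirectangular projection gives x = Rλ cos φ₀, y = Rφ, so h = 1 and k = cos 17.7° / cos φ.
k = cos φ₀ / cos φ = 2.07  ⇒  cos φ = cos 17.7° / 2.07 = 0.4602.
φ = arccos(0.4602) ≈ 62.6°.

62.6°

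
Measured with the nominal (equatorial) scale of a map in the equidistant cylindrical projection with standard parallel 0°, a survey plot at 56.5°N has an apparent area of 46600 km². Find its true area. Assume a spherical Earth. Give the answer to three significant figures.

For the equirectangular projection with φ₀ = 0 (plate carrée), h = 1 along meridians and k = sec φ along parallels.
Areal scale = h·k = 1 × sec φ; at 56.5°, h = 1.000, k = 1.812, so h·k = 1.812.
True area = apparent / (areal scale) = 46600 / 1.812 ≈ 25700 km².

25700 km²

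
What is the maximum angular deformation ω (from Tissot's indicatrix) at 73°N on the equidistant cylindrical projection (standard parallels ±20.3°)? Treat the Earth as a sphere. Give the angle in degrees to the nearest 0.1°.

63.3°

With standard parallel φ₀ = 20.3°, the equirectangular projection gives x = Rλ cos φ₀, y = Rφ, so h = 1 and k = cos 20.3° / cos φ.
At 73°: h = 1.000, k = 3.208; principal scales a = 3.208, b = 1.000.
sin(ω/2) = (a − b)/(a + b) = 2.208/4.208 = 0.5247, so ω = 2 arcsin(0.5247) ≈ 63.3°.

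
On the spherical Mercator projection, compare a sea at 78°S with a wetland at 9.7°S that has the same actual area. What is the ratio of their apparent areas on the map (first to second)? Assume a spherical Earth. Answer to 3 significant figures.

On Mercator, area is exaggerated by sec²φ = 1/cos²φ.
At 78°: sec²(78°) = 1/0.2079² = 23.13.
At 9.7°: sec²(9.7°) = 1/0.9857² = 1.029.
Ratio = 23.13/1.029 = cos²(9.7°)/cos²(78°) ≈ 22.5.

22.5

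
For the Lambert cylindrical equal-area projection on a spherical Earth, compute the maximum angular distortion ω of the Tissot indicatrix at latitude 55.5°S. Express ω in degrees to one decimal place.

The Lambert cylindrical equal-area projection is the cylindrical equal-area projection with its standard parallel at the equator (φ₀ = 0). For cylindrical equal-area with standard parallel φ₀, h = cos φ / cos φ₀ and k = cos φ₀ / cos φ, so h·k = 1.
At 55.5°: h = 0.5664, k = 1.766; principal scales a = 1.766, b = 0.5664.
sin(ω/2) = (a − b)/(a + b) = 1.199/2.332 = 0.5142, so ω = 2 arcsin(0.5142) ≈ 61.9°.

61.9°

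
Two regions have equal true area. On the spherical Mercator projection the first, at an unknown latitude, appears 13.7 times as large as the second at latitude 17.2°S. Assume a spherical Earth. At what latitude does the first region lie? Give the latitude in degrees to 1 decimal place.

75.0°

For equal true areas on Mercator, apparent areas scale as sec²φ, so the ratio is cos²φ₂ / cos²φ₁.
cos²φ₂ / cos²φ₁ = 13.7  ⇒  cos φ₁ = cos 17.2° / √13.7 = 0.9553/3.701 = 0.2581.
φ₁ = arccos(0.2581) ≈ 75.0°.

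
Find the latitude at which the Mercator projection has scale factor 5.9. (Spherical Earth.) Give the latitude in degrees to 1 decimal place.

Mercator scale is k = sec φ = 1/cos φ.
1/cos φ = 5.9  ⇒  cos φ = 0.1695  ⇒  φ = arccos(0.1695) ≈ 80.2°.

80.2°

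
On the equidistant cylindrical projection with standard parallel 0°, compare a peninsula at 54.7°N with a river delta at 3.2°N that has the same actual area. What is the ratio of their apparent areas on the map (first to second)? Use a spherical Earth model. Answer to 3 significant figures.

Plate carrée maps x = Rλ, y = Rφ. The meridian scale is h = 1 and the parallel scale is k = 1/cos φ = sec φ.
Areal scale at 54.7°: h·k = 1.000 × 1.731 = 1.731.
Areal scale at 3.2°: h·k = 1.000 × 1.002 = 1.002.
Ratio = 1.731/1.002 ≈ 1.73.

1.73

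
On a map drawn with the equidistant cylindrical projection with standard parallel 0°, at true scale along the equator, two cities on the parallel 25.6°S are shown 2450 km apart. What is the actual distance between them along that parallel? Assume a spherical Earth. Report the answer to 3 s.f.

For the equirectangular projection with φ₀ = 0 (plate carrée), h = 1 along meridians and k = sec φ along parallels.
Along the parallel at 25.6°, map distances are exaggerated by k = sec 25.6° = 1.109.
True distance = 2450 / 1.109 = 2450 × cos 25.6° ≈ 2210 km.

2210 km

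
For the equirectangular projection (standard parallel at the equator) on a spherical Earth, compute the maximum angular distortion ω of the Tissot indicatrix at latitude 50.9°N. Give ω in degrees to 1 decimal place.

26.2°

For the equirectangular projection with φ₀ = 0 (plate carrée), h = 1 along meridians and k = sec φ along parallels.
At 50.9°: h = 1.000, k = 1.586; principal scales a = 1.586, b = 1.000.
sin(ω/2) = (a − b)/(a + b) = 0.5856/2.586 = 0.2265, so ω = 2 arcsin(0.2265) ≈ 26.2°.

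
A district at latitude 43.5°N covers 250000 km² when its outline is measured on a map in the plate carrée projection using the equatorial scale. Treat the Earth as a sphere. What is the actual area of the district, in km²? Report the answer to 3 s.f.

181000 km²

For the equirectangular projection with φ₀ = 0 (plate carrée), h = 1 along meridians and k = sec φ along parallels.
Areal scale = h·k = 1 × sec φ; at 43.5°, h = 1.000, k = 1.379, so h·k = 1.379.
True area = apparent / (areal scale) = 250000 / 1.379 ≈ 181000 km².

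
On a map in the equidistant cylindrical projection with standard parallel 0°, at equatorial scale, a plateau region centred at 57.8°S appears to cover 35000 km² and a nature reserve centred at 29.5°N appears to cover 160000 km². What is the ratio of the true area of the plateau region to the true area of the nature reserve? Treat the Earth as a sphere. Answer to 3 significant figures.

Plate carrée has h = 1 and k = sec φ, giving areal scale sec φ; true area = (apparent area) · cos φ.
True area of plateau region: 35000 × cos(57.8°) = 35000 × 0.5329 = 18650 km².
True area of nature reserve: 160000 × cos(29.5°) = 160000 × 0.8704 = 139300 km².
Ratio = 18650 / 139300 ≈ 0.134.

0.134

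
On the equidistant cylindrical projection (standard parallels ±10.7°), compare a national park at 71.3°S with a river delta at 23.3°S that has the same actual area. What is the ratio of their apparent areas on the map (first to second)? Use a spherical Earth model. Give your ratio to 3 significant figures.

In the equirectangular projection with standard parallel φ₀ = 10.7° (x = Rλ cos φ₀, y = Rφ), meridians are true-scale (h = 1) and the parallel scale is k = cos φ₀ / cos φ.
Areal scale at 71.3°: h·k = 1.000 × 3.065 = 3.065.
Areal scale at 23.3°: h·k = 1.000 × 1.070 = 1.070.
Ratio = 3.065/1.070 ≈ 2.86.

2.86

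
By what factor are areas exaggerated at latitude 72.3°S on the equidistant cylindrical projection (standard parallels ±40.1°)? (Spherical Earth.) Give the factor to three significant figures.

In the equirectangular projection with standard parallel φ₀ = 40.1° (x = Rλ cos φ₀, y = Rφ), meridians are true-scale (h = 1) and the parallel scale is k = cos φ₀ / cos φ.
Areal scale = h·k = 1 × cos φ₀ / cos φ; at 72.3°, h = 1.000, k = 2.516, so h·k = 2.516.

2.52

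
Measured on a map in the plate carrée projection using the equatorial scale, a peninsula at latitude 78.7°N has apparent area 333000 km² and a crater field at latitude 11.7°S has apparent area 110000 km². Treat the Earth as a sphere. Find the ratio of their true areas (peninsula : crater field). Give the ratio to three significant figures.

0.606

On the plate carrée, areal scale = h·k = 1 × sec φ, so true area = apparent × cos φ.
True area of peninsula: 333000 × cos(78.7°) = 333000 × 0.1959 = 65250 km².
True area of crater field: 110000 × cos(11.7°) = 110000 × 0.9792 = 107700 km².
Ratio = 65250 / 107700 ≈ 0.606.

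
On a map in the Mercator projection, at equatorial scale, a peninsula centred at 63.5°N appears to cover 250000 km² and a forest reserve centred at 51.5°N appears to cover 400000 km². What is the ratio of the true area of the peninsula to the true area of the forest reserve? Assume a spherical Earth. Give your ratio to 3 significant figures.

0.321

On Mercator the areal scale is sec²φ, so true area = apparent × cos²φ.
True area of peninsula: 250000 × cos²(63.5°) = 250000 × 0.1991 = 49770 km².
True area of forest reserve: 400000 × cos²(51.5°) = 400000 × 0.3875 = 155000 km².
Ratio = 49770 / 155000 ≈ 0.321.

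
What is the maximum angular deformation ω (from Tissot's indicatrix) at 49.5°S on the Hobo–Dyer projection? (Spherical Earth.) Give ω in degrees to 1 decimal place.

The Hobo–Dyer projection is cylindrical equal-area with φ₀ = 37.5°. Cylindrical equal-area (φ₀ = 37.5°): h = cos φ / cos 37.5° along meridians, k = cos 37.5° / cos φ along parallels; h·k = 1.
At 49.5°: h = 0.8186, k = 1.222; principal scales a = 1.222, b = 0.8186.
sin(ω/2) = (a − b)/(a + b) = 0.4030/2.040 = 0.1975, so ω = 2 arcsin(0.1975) ≈ 22.8°.

22.8°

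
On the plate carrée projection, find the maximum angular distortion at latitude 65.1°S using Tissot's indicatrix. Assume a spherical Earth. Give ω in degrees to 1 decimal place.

48.1°

For the equirectangular projection with φ₀ = 0 (plate carrée), h = 1 along meridians and k = sec φ along parallels.
At 65.1°: h = 1.000, k = 2.375; principal scales a = 2.375, b = 1.000.
sin(ω/2) = (a − b)/(a + b) = 1.375/3.375 = 0.4074, so ω = 2 arcsin(0.4074) ≈ 48.1°.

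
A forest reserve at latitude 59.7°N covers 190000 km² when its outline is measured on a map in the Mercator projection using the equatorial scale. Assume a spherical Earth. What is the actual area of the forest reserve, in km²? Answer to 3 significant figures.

48400 km²

For Mercator, h = k = sec φ (a conformal cylindrical projection has a single point scale, 1/cos φ).
Areal scale = k² = sec²φ = 1/cos²(59.7°) = 1/0.5045² = 3.929.
True area = apparent / (areal scale) = 190000 / 3.929 ≈ 48400 km².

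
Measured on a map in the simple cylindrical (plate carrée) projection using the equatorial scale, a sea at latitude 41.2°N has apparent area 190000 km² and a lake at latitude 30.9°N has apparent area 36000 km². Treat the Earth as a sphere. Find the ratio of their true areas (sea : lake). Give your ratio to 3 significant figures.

Plate carrée has h = 1 and k = sec φ, giving areal scale sec φ; true area = (apparent area) · cos φ.
True area of sea: 190000 × cos(41.2°) = 190000 × 0.7524 = 143000 km².
True area of lake: 36000 × cos(30.9°) = 36000 × 0.8581 = 30890 km².
Ratio = 143000 / 30890 ≈ 4.63.

4.63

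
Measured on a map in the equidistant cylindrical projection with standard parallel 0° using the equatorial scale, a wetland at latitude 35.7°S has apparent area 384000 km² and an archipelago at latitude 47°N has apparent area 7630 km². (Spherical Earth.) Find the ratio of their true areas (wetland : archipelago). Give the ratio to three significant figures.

59.9

Plate carrée has h = 1 and k = sec φ, giving areal scale sec φ; true area = (apparent area) · cos φ.
True area of wetland: 384000 × cos(35.7°) = 384000 × 0.8121 = 311800 km².
True area of archipelago: 7630 × cos(47°) = 7630 × 0.6820 = 5204 km².
Ratio = 311800 / 5204 ≈ 59.9.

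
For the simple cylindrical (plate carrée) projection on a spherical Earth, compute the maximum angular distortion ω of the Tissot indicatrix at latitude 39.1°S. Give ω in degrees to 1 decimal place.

14.5°

For the equirectangular projection with φ₀ = 0 (plate carrée), h = 1 along meridians and k = sec φ along parallels.
At 39.1°: h = 1.000, k = 1.289; principal scales a = 1.289, b = 1.000.
sin(ω/2) = (a − b)/(a + b) = 0.2886/2.289 = 0.1261, so ω = 2 arcsin(0.1261) ≈ 14.5°.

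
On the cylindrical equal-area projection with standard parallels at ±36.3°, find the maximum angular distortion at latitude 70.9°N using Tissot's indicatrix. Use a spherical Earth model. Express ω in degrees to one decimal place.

91.6°

For cylindrical equal-area with standard parallel φ₀, h = cos φ / cos φ₀ and k = cos φ₀ / cos φ, so h·k = 1.
At 70.9°: h = 0.4060, k = 2.463; principal scales a = 2.463, b = 0.4060.
sin(ω/2) = (a − b)/(a + b) = 2.057/2.869 = 0.7170, so ω = 2 arcsin(0.7170) ≈ 91.6°.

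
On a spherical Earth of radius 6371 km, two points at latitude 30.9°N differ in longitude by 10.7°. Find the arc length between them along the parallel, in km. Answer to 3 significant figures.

1020 km

Arc length along a parallel = R cos φ · Δλ (with Δλ in radians).
= 6371 × cos 30.9° × (10.7° × π/180) = 6371 × 0.8581 × 0.1868 ≈ 1020 km.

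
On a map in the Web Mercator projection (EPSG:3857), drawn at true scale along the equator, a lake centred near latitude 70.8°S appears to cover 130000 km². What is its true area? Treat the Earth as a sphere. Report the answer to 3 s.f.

14100 km²

The Mercator projection is conformal; its linear scale factor is the same in every direction and equals sec φ = 1/cos φ.
Areal scale = k² = sec²φ = 1/cos²(70.8°) = 1/0.3289² = 9.246.
True area = apparent / (areal scale) = 130000 / 9.246 ≈ 14100 km².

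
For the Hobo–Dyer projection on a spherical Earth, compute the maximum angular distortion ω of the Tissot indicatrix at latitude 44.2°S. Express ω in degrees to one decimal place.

Hobo–Dyer is a cylindrical equal-area projection with standard parallels at ±37.5°. A cylindrical equal-area projection with standard parallel φ₀ has meridian scale h = cos φ / cos φ₀ and parallel scale k = cos φ₀ / cos φ (so areas are preserved, h·k = 1).
At 44.2°: h = 0.9036, k = 1.107; principal scales a = 1.107, b = 0.9036.
sin(ω/2) = (a − b)/(a + b) = 0.2030/2.010 = 0.1010, so ω = 2 arcsin(0.1010) ≈ 11.6°.

11.6°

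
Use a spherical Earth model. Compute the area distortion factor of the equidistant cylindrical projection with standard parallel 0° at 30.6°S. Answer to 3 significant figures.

For the equirectangular projection with φ₀ = 0 (plate carrée), h = 1 along meridians and k = sec φ along parallels.
Areal scale = h·k = 1 × sec φ; at 30.6°, h = 1.000, k = 1.162, so h·k = 1.162.

1.16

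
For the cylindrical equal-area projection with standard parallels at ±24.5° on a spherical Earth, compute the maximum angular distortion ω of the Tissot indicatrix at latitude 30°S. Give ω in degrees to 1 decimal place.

5.7°

Cylindrical equal-area (φ₀ = 24.5°): h = cos φ / cos 24.5° along meridians, k = cos 24.5° / cos φ along parallels; h·k = 1.
At 30°: h = 0.9517, k = 1.051; principal scales a = 1.051, b = 0.9517.
sin(ω/2) = (a − b)/(a + b) = 0.09902/2.002 = 0.04945, so ω = 2 arcsin(0.04945) ≈ 5.7°.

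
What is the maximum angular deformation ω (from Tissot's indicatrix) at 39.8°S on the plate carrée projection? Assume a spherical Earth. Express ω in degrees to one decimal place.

Plate carrée maps x = Rλ, y = Rφ. The meridian scale is h = 1 and the parallel scale is k = 1/cos φ = sec φ.
At 39.8°: h = 1.000, k = 1.302; principal scales a = 1.302, b = 1.000.
sin(ω/2) = (a − b)/(a + b) = 0.3016/2.302 = 0.1310, so ω = 2 arcsin(0.1310) ≈ 15.1°.

15.1°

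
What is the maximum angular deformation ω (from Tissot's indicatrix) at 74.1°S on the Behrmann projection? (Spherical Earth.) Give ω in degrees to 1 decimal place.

Behrmann is a cylindrical equal-area projection with standard parallels at ±30°. For cylindrical equal-area with standard parallel φ₀, h = cos φ / cos φ₀ and k = cos φ₀ / cos φ, so h·k = 1.
At 74.1°: h = 0.3163, k = 3.161; principal scales a = 3.161, b = 0.3163.
sin(ω/2) = (a − b)/(a + b) = 2.845/3.477 = 0.8181, so ω = 2 arcsin(0.8181) ≈ 109.8°.

109.8°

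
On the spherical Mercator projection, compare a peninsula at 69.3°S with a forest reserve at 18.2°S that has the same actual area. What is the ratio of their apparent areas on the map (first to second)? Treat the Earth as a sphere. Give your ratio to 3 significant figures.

7.22

On Mercator, area is exaggerated by sec²φ = 1/cos²φ.
At 69.3°: sec²(69.3°) = 1/0.3535² = 8.004.
At 18.2°: sec²(18.2°) = 1/0.9500² = 1.108.
Ratio = 8.004/1.108 = cos²(18.2°)/cos²(69.3°) ≈ 7.22.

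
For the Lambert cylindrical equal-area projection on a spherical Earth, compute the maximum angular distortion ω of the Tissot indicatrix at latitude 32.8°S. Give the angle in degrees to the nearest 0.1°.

19.8°

The Lambert cylindrical equal-area projection is the cylindrical equal-area projection with its standard parallel at the equator (φ₀ = 0). A cylindrical equal-area projection with standard parallel φ₀ has meridian scale h = cos φ / cos φ₀ and parallel scale k = cos φ₀ / cos φ (so areas are preserved, h·k = 1).
At 32.8°: h = 0.8406, k = 1.190; principal scales a = 1.190, b = 0.8406.
sin(ω/2) = (a − b)/(a + b) = 0.3491/2.030 = 0.1720, so ω = 2 arcsin(0.1720) ≈ 19.8°.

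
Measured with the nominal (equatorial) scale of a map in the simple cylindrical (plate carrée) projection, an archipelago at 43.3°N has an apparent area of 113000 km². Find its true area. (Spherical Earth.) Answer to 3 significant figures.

82200 km²

For the equirectangular projection with φ₀ = 0 (plate carrée), h = 1 along meridians and k = sec φ along parallels.
Areal scale = h·k = 1 × sec φ; at 43.3°, h = 1.000, k = 1.374, so h·k = 1.374.
True area = apparent / (areal scale) = 113000 / 1.374 ≈ 82200 km².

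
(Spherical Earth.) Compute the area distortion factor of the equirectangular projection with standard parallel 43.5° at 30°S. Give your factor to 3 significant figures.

0.838

With standard parallel φ₀ = 43.5°, the equirectangular projection gives x = Rλ cos φ₀, y = Rφ, so h = 1 and k = cos 43.5° / cos φ.
Areal scale = h·k = 1 × cos φ₀ / cos φ; at 30°, h = 1.000, k = 0.8376, so h·k = 0.8376.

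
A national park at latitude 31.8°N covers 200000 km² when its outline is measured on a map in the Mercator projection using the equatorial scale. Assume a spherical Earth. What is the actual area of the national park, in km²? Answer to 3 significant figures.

For Mercator, h = k = sec φ (a conformal cylindrical projection has a single point scale, 1/cos φ).
Areal scale = k² = sec²φ = 1/cos²(31.8°) = 1/0.8499² = 1.384.
True area = apparent / (areal scale) = 200000 / 1.384 ≈ 144000 km².

144000 km²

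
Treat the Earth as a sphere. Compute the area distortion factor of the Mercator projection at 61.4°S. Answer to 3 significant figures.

4.36

The Mercator projection is conformal; its linear scale factor is the same in every direction and equals sec φ = 1/cos φ.
Areal scale = k² = sec²φ = 1/cos²(61.4°) = 1/0.4787² = 4.364.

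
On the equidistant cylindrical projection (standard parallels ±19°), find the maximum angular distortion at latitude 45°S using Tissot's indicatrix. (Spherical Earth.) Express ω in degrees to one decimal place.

The equidistant cylindrical projection with φ₀ = 19° has h = 1 (meridians true) and k = cos φ₀ / cos φ along parallels.
At 45°: h = 1.000, k = 1.337; principal scales a = 1.337, b = 1.000.
sin(ω/2) = (a − b)/(a + b) = 0.3372/2.337 = 0.1443, so ω = 2 arcsin(0.1443) ≈ 16.6°.

16.6°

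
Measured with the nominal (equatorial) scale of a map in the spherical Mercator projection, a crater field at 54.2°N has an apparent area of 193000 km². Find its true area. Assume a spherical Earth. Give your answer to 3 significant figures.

66000 km²

The Mercator projection is conformal; its linear scale factor is the same in every direction and equals sec φ = 1/cos φ.
Areal scale = k² = sec²φ = 1/cos²(54.2°) = 1/0.5850² = 2.922.
True area = apparent / (areal scale) = 193000 / 2.922 ≈ 66000 km².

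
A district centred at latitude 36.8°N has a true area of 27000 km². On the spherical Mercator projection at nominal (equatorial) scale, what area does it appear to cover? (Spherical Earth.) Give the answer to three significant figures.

42100 km²

For Mercator, h = k = sec φ (a conformal cylindrical projection has a single point scale, 1/cos φ).
Areal scale = k² = sec²φ = 1/cos²(36.8°) = 1/0.8007² = 1.560.
Apparent area = 27000 × 1.560 ≈ 42100 km².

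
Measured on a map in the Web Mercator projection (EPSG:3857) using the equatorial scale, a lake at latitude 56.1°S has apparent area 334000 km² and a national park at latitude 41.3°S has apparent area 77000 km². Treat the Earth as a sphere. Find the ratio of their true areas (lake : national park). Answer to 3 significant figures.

Since Mercator area scale is 1/cos²φ, the true area equals the apparent area multiplied by cos²φ.
True area of lake: 334000 × cos²(56.1°) = 334000 × 0.3111 = 103900 km².
True area of national park: 77000 × cos²(41.3°) = 77000 × 0.5644 = 43460 km².
Ratio = 103900 / 43460 ≈ 2.39.

2.39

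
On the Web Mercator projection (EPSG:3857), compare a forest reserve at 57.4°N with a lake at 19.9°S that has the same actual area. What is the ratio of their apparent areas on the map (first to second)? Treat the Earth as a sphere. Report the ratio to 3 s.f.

3.05

On Mercator, area is exaggerated by sec²φ = 1/cos²φ.
At 57.4°: sec²(57.4°) = 1/0.5388² = 3.445.
At 19.9°: sec²(19.9°) = 1/0.9403² = 1.131.
Ratio = 3.445/1.131 = cos²(19.9°)/cos²(57.4°) ≈ 3.05.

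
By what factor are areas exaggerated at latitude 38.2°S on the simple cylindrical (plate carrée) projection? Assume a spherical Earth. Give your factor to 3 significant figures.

1.27

In the plate carrée (x = Rλ, y = Rφ), meridians are true-scale (h = 1) and parallels are stretched by k = sec φ.
Areal scale = h·k = 1 × sec φ; at 38.2°, h = 1.000, k = 1.272, so h·k = 1.272.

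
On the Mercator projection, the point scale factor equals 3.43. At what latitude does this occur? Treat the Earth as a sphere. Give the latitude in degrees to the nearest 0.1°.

73.0°

Mercator scale is k = sec φ = 1/cos φ.
1/cos φ = 3.43  ⇒  cos φ = 0.2915  ⇒  φ = arccos(0.2915) ≈ 73.0°.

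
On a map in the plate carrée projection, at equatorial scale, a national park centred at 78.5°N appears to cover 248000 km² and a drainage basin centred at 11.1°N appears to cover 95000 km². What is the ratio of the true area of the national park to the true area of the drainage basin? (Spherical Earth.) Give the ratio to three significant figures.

Plate carrée has h = 1 and k = sec φ, giving areal scale sec φ; true area = (apparent area) · cos φ.
True area of national park: 248000 × cos(78.5°) = 248000 × 0.1994 = 49440 km².
True area of drainage basin: 95000 × cos(11.1°) = 95000 × 0.9813 = 93220 km².
Ratio = 49440 / 93220 ≈ 0.530.

0.530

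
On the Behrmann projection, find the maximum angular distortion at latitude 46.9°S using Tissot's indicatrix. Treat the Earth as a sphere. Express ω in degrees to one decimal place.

26.9°

Behrmann is a cylindrical equal-area projection with standard parallels at ±30°. A cylindrical equal-area projection with standard parallel φ₀ has meridian scale h = cos φ / cos φ₀ and parallel scale k = cos φ₀ / cos φ (so areas are preserved, h·k = 1).
At 46.9°: h = 0.7890, k = 1.267; principal scales a = 1.267, b = 0.7890.
sin(ω/2) = (a − b)/(a + b) = 0.4785/2.056 = 0.2327, so ω = 2 arcsin(0.2327) ≈ 26.9°.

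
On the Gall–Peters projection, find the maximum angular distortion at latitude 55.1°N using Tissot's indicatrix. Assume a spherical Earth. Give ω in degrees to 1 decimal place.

24.1°

Gall–Peters is a cylindrical equal-area projection with standard parallels at ±45°. For cylindrical equal-area with standard parallel φ₀, h = cos φ / cos φ₀ and k = cos φ₀ / cos φ, so h·k = 1.
At 55.1°: h = 0.8091, k = 1.236; principal scales a = 1.236, b = 0.8091.
sin(ω/2) = (a − b)/(a + b) = 0.4267/2.045 = 0.2087, so ω = 2 arcsin(0.2087) ≈ 24.1°.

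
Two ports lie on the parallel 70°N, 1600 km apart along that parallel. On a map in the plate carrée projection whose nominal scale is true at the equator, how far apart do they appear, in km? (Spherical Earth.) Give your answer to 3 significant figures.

In the plate carrée (x = Rλ, y = Rφ), meridians are true-scale (h = 1) and parallels are stretched by k = sec φ.
Along the parallel, k = sec 70° = 1/0.3420 = 2.924.
Map distance = 1600 × 2.924 ≈ 4680 km.

4680 km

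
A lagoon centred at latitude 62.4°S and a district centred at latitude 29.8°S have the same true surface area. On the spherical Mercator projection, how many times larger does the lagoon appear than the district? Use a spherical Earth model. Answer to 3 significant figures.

Mercator areal scale is sec²φ.
At 62.4°: sec²(62.4°) = 1/0.4633² = 4.659.
At 29.8°: sec²(29.8°) = 1/0.8678² = 1.328.
Ratio = 4.659/1.328 = cos²(29.8°)/cos²(62.4°) ≈ 3.51.

3.51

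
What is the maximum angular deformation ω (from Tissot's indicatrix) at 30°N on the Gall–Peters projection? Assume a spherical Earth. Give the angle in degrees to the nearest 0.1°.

Gall–Peters is a cylindrical equal-area projection with standard parallels at ±45°. For cylindrical equal-area with standard parallel φ₀, h = cos φ / cos φ₀ and k = cos φ₀ / cos φ, so h·k = 1.
At 30°: h = 1.225, k = 0.8165; principal scales a = 1.225, b = 0.8165.
sin(ω/2) = (a − b)/(a + b) = 0.4082/2.041 = 0.2000, so ω = 2 arcsin(0.2000) ≈ 23.1°.

23.1°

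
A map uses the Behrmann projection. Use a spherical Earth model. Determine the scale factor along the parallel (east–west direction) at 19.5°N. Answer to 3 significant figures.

Behrmann is a cylindrical equal-area projection with standard parallels at ±30°. For cylindrical equal-area with standard parallel φ₀, h = cos φ / cos φ₀ and k = cos φ₀ / cos φ, so h·k = 1.
k = cos 30° / cos 19.5° = 0.8660/0.9426 = 0.9187.

0.919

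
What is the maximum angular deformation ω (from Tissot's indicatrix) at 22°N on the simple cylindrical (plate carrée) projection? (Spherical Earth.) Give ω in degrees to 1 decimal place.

4.3°

In the plate carrée (x = Rλ, y = Rφ), meridians are true-scale (h = 1) and parallels are stretched by k = sec φ.
At 22°: h = 1.000, k = 1.079; principal scales a = 1.079, b = 1.000.
sin(ω/2) = (a − b)/(a + b) = 0.07853/2.079 = 0.03778, so ω = 2 arcsin(0.03778) ≈ 4.3°.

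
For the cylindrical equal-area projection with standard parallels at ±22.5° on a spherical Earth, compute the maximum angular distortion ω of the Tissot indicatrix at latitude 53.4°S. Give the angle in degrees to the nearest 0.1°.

48.7°

For cylindrical equal-area with standard parallel φ₀, h = cos φ / cos φ₀ and k = cos φ₀ / cos φ, so h·k = 1.
At 53.4°: h = 0.6453, k = 1.550; principal scales a = 1.550, b = 0.6453.
sin(ω/2) = (a − b)/(a + b) = 0.9042/2.195 = 0.4120, so ω = 2 arcsin(0.4120) ≈ 48.7°.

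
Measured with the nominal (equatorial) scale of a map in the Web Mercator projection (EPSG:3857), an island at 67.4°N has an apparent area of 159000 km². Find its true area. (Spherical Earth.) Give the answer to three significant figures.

For Mercator, h = k = sec φ (a conformal cylindrical projection has a single point scale, 1/cos φ).
Areal scale = k² = sec²φ = 1/cos²(67.4°) = 1/0.3843² = 6.771.
True area = apparent / (areal scale) = 159000 / 6.771 ≈ 23500 km².

23500 km²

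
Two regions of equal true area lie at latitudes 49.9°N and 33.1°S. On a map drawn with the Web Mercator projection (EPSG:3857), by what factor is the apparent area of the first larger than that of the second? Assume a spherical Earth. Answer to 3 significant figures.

On Mercator, area is exaggerated by sec²φ = 1/cos²φ.
At 49.9°: sec²(49.9°) = 1/0.6441² = 2.410.
At 33.1°: sec²(33.1°) = 1/0.8377² = 1.425.
Ratio = 2.410/1.425 = cos²(33.1°)/cos²(49.9°) ≈ 1.69.

1.69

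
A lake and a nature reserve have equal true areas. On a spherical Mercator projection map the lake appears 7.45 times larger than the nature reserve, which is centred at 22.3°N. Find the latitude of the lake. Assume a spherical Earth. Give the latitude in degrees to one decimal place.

On Mercator, (apparent₁)/(apparent₂) = sec²φ₁ / sec²φ₂ when true areas are equal.
cos²φ₂ / cos²φ₁ = 7.45  ⇒  cos φ₁ = cos 22.3° / √7.45 = 0.9252/2.729 = 0.3390.
φ₁ = arccos(0.3390) ≈ 70.2°.

70.2°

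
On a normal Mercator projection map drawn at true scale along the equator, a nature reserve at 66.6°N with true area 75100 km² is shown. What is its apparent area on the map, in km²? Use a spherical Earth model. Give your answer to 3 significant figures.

476000 km²

Mercator is conformal, so the point scale is isotropic: h = k = sec φ = 1/cos φ.
Areal scale = k² = sec²φ = 1/cos²(66.6°) = 1/0.3971² = 6.340.
Apparent area = 75100 × 6.340 ≈ 476000 km².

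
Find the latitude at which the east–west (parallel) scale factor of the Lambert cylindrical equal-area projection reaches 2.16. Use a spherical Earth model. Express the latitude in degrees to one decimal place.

62.4°

The Lambert cylindrical equal-area projection is the cylindrical equal-area projection with its standard parallel at the equator (φ₀ = 0). For cylindrical equal-area with standard parallel φ₀, h = cos φ / cos φ₀ and k = cos φ₀ / cos φ, so h·k = 1.
k = cos φ₀ / cos φ = 2.16  ⇒  cos φ = cos 0° / 2.16 = 0.4630.
φ = arccos(0.4630) ≈ 62.4°.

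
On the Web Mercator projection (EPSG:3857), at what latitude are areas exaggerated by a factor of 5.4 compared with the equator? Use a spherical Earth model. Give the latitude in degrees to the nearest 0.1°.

Mercator areal scale is sec²φ.
sec²φ = 5.4  ⇒  cos²φ = 0.1852  ⇒  cos φ = 0.4303.
φ = arccos(0.4303) ≈ 64.5°.

64.5°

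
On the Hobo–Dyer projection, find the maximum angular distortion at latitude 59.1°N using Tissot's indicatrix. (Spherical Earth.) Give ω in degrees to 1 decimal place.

The Hobo–Dyer projection is cylindrical equal-area with φ₀ = 37.5°. A cylindrical equal-area projection with standard parallel φ₀ has meridian scale h = cos φ / cos φ₀ and parallel scale k = cos φ₀ / cos φ (so areas are preserved, h·k = 1).
At 59.1°: h = 0.6473, k = 1.545; principal scales a = 1.545, b = 0.6473.
sin(ω/2) = (a − b)/(a + b) = 0.8976/2.192 = 0.4094, so ω = 2 arcsin(0.4094) ≈ 48.3°.

48.3°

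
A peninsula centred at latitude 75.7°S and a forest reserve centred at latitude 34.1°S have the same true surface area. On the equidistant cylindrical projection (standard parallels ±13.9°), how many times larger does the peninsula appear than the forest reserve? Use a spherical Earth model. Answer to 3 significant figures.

3.35

With standard parallel φ₀ = 13.9°, the equirectangular projection gives x = Rλ cos φ₀, y = Rφ, so h = 1 and k = cos 13.9° / cos φ.
Areal scale at 75.7°: h·k = 1.000 × 3.930 = 3.930.
Areal scale at 34.1°: h·k = 1.000 × 1.172 = 1.172.
Ratio = 3.930/1.172 ≈ 3.35.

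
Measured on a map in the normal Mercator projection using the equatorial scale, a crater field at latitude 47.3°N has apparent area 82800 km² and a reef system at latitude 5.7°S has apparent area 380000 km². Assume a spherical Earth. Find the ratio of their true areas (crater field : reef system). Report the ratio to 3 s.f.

0.101

On Mercator the areal scale is sec²φ, so true area = apparent × cos²φ.
True area of crater field: 82800 × cos²(47.3°) = 82800 × 0.4599 = 38080 km².
True area of reef system: 380000 × cos²(5.7°) = 380000 × 0.9901 = 376300 km².
Ratio = 38080 / 376300 ≈ 0.101.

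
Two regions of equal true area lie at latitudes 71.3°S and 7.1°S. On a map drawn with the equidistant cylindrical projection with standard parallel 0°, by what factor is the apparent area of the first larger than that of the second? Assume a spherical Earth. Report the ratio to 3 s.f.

3.10

In the plate carrée (x = Rλ, y = Rφ), meridians are true-scale (h = 1) and parallels are stretched by k = sec φ.
Areal scale at 71.3°: h·k = 1.000 × 3.119 = 3.119.
Areal scale at 7.1°: h·k = 1.000 × 1.008 = 1.008.
Ratio = 3.119/1.008 ≈ 3.10.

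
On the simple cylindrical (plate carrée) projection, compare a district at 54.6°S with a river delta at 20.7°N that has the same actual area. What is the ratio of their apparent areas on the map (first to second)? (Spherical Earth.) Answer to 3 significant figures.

1.61

For the equirectangular projection with φ₀ = 0 (plate carrée), h = 1 along meridians and k = sec φ along parallels.
Areal scale at 54.6°: h·k = 1.000 × 1.726 = 1.726.
Areal scale at 20.7°: h·k = 1.000 × 1.069 = 1.069.
Ratio = 1.726/1.069 ≈ 1.61.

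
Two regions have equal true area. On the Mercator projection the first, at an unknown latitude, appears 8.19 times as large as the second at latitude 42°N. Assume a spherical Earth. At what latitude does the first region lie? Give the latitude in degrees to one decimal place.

On Mercator, (apparent₁)/(apparent₂) = sec²φ₁ / sec²φ₂ when true areas are equal.
cos²φ₂ / cos²φ₁ = 8.19  ⇒  cos φ₁ = cos 42° / √8.19 = 0.7431/2.862 = 0.2597.
φ₁ = arccos(0.2597) ≈ 74.9°.

74.9°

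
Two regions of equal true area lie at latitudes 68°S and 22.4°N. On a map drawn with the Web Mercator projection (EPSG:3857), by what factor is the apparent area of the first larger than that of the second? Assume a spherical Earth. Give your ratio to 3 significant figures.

6.09

On Mercator, area is exaggerated by sec²φ = 1/cos²φ.
At 68°: sec²(68°) = 1/0.3746² = 7.126.
At 22.4°: sec²(22.4°) = 1/0.9245² = 1.170.
Ratio = 7.126/1.170 = cos²(22.4°)/cos²(68°) ≈ 6.09.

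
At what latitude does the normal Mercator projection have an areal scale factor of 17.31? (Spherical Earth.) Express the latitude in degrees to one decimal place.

Mercator areal scale is sec²φ.
sec²φ = 17.31  ⇒  cos²φ = 0.05777  ⇒  cos φ = 0.2404.
φ = arccos(0.2404) ≈ 76.1°.

76.1°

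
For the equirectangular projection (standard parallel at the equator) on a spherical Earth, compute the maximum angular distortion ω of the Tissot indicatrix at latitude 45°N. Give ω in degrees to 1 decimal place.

For the equirectangular projection with φ₀ = 0 (plate carrée), h = 1 along meridians and k = sec φ along parallels.
At 45°: h = 1.000, k = 1.414; principal scales a = 1.414, b = 1.000.
sin(ω/2) = (a − b)/(a + b) = 0.4142/2.414 = 0.1716, so ω = 2 arcsin(0.1716) ≈ 19.8°.

19.8°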